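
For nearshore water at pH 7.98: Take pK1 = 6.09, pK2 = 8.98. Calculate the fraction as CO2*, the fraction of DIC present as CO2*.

α₀ = 1 / (1 + K1/[H⁺] + K1K2/[H⁺]²) = 1 / (1 + 10^+1.89 + 10^+0.89)
   = 1 / (1 + 77.625 + 7.7625) = 1/86.387 = 0.01158

α₀ = 0.0116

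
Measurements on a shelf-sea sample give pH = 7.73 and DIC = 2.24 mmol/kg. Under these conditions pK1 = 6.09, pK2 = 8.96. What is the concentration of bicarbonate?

[HCO3⁻] = 2.07 mmol/kg

α₁ = 1 / (1 + [H⁺]/K1 + K2/[H⁺]) = 1 / (1 + 10^-1.64 + 10^-1.23)
   = 1 / (1 + 0.022909 + 0.058884) = 1/1.0818 = 0.9244
[HCO3⁻] = α₁ × DIC = 0.9244 × 2.24 = 2.07 mmol/kg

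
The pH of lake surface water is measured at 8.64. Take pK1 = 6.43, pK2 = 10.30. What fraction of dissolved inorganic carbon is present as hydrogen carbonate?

α₁ = 1 / (1 + [H⁺]/K1 + K2/[H⁺]) = 1 / (1 + 10^-2.21 + 10^-1.66)
   = 1 / (1 + 0.0061660 + 0.021878) = 1/1.0280 = 0.9727

α₁ = 0.973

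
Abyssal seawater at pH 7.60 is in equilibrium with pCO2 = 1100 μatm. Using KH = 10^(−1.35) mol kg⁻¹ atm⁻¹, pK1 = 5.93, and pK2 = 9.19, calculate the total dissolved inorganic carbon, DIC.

[CO2*] = KH · pCO2 = 10^(−1.35) × 1100×10^-6 = 4.914×10^-5 mol/kg
α₀ = 1/(1 + K1/[H⁺] + K1K2/[H⁺]²) = 1/(1 + 10^+1.67 + 10^+0.08) = 0.02042
DIC = [CO2*]/α₀ = 4.914×10^-5 / 0.02042 = 2.41 mmol/kg

DIC = 2.41 mmol/kg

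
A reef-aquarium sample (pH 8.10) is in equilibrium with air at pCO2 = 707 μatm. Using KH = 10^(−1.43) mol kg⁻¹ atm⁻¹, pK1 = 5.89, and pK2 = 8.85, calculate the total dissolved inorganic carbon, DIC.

DIC = 5.04 mmol/kg

[CO2*] = KH · pCO2 = 10^(−1.43) × 707×10^-6 = 2.627×10^-5 mol/kg
α₀ = 1/(1 + K1/[H⁺] + K1K2/[H⁺]²) = 1/(1 + 10^+2.21 + 10^+1.46) = 0.005208
DIC = [CO2*]/α₀ = 2.627×10^-5 / 0.005208 = 5.04 mmol/kg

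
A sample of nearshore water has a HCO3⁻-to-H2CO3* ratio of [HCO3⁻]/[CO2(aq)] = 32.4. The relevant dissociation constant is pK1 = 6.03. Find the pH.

From K1 = [H⁺][HCO3⁻]/[CO2(aq)]:  pH = pK1 + log₁₀([HCO3⁻]/[CO2(aq)])
log₁₀(32.4) = +1.511
pH = 6.03 + (+1.511) = 7.54

pH = 7.54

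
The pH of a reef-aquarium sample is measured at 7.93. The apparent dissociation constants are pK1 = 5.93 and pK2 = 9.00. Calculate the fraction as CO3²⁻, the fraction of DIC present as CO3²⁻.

α₂ = 0.0777

α₂ = 1 / (1 + [H⁺]/K2 + [H⁺]²/(K1K2)) = 1 / (1 + 10^+1.07 + 10^-0.93)
   = 1 / (1 + 11.749 + 0.11749) = 1/12.866 = 0.07772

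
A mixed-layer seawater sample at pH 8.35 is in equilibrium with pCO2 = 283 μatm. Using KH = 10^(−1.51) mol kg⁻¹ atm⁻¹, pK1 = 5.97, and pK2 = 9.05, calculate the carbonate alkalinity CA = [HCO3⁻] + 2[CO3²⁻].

[CO2*] = KH · pCO2 = 10^(−1.51) × 283×10^-6 = 8.746×10^-6 mol/kg
α₀ = 1/(1 + K1/[H⁺] + K1K2/[H⁺]²) = 1/(1 + 10^+2.38 + 10^+1.68) = 0.003463
DIC = [CO2*]/α₀ = 8.746×10^-6 / 0.003463 = 2.525 mmol/kg
CA = (α₁ + 2α₂)·DIC = (0.8308 + 2×0.1658) × 2.525 = 2.94 mmol/kg

CA = 2.94 mmol/kg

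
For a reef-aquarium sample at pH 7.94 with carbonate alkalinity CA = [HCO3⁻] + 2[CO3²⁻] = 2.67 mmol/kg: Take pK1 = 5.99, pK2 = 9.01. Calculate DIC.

CA = [HCO3⁻] + 2[CO3²⁻] = (α₁ + 2α₂)·DIC
At pH 7.94: [H⁺]/K1 = 10^-1.95 = 0.011220, K2/[H⁺] = 10^-1.07 = 0.085114
α₁ = 1/(1 + 0.011220 + 0.085114) = 1/1.0963 = 0.9121; α₂ = α₁·K2/[H⁺] = 0.07763
α₁ + 2α₂ = 1.0674
DIC = CA / (α₁ + 2α₂) = 2.67 / 1.0674 = 2.50 mmol/kg

DIC = 2.50 mmol/kg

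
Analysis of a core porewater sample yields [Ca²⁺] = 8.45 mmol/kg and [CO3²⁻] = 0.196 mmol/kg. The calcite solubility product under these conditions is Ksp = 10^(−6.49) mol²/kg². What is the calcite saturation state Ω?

Ksp = 10^(−6.49) = 3.236×10^-7
Ω = [Ca²⁺][CO3²⁻]/Ksp = (8.45×10^-3)(0.196×10^-3) / 3.236×10^-7 = 5.12

Ω = 5.12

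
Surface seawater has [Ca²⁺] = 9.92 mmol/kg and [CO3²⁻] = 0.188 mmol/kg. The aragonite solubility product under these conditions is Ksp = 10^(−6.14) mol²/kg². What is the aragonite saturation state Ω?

Ω = 2.57

Ksp = 10^(−6.14) = 7.244×10^-7
Ω = [Ca²⁺][CO3²⁻]/Ksp = (9.92×10^-3)(0.188×10^-3) / 7.244×10^-7 = 2.57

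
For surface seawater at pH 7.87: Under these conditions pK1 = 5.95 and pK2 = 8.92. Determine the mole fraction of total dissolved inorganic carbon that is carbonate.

α₂ = 1 / (1 + [H⁺]/K2 + [H⁺]²/(K1K2)) = 1 / (1 + 10^+1.05 + 10^-0.87)
   = 1 / (1 + 11.220 + 0.13490) = 1/12.355 = 0.08094

α₂ = 0.0809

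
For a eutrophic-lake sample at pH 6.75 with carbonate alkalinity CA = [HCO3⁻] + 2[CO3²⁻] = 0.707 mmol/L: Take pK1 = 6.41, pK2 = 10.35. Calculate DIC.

CA = [HCO3⁻] + 2[CO3²⁻] = (α₁ + 2α₂)·DIC
At pH 6.75: [H⁺]/K1 = 10^-0.34 = 0.45709, K2/[H⁺] = 10^-3.60 = 0.00025119
α₁ = 1/(1 + 0.45709 + 0.00025119) = 1/1.4573 = 0.6862; α₂ = α₁·K2/[H⁺] = 0.0001724
α₁ + 2α₂ = 0.6865
DIC = CA / (α₁ + 2α₂) = 0.707 / 0.6865 = 1.03 mmol/L

DIC = 1.03 mmol/L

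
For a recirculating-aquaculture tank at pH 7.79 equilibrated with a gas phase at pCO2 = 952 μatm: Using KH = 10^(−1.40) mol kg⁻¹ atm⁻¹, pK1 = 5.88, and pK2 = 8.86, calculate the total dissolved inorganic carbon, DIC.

[CO2*] = KH · pCO2 = 10^(−1.40) × 952×10^-6 = 3.790×10^-5 mol/kg
α₀ = 1/(1 + K1/[H⁺] + K1K2/[H⁺]²) = 1/(1 + 10^+1.91 + 10^+0.84) = 0.01121
DIC = [CO2*]/α₀ = 3.790×10^-5 / 0.01121 = 3.38 mmol/kg

DIC = 3.38 mmol/kg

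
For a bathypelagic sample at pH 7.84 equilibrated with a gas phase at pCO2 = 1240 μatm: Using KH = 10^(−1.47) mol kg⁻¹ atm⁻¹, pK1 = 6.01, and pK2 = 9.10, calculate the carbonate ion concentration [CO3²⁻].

[CO2*] = KH · pCO2 = 10^(−1.47) × 1240×10^-6 = 4.202×10^-5 mol/kg
α₀ = 1/(1 + K1/[H⁺] + K1K2/[H⁺]²) = 1/(1 + 10^+1.83 + 10^+0.57) = 0.01383
DIC = [CO2*]/α₀ = 4.202×10^-5 / 0.01383 = 3.039 mmol/kg
[CO3²⁻] = α₂·DIC; α₂ = 0.05137, so [CO3²⁻] = 0.05137 × 3.039 = 0.156 mmol/kg

[CO3²⁻] = 0.156 mmol/kg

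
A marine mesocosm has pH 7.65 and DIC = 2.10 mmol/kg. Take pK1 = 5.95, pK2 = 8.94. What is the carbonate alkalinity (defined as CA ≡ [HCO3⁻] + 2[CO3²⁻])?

CA = [HCO3⁻] + 2[CO3²⁻] = (α₁ + 2α₂)·DIC
At pH 7.65: [H⁺]/K1 = 10^-1.70 = 0.019953, K2/[H⁺] = 10^-1.29 = 0.051286
α₁ = 1/(1 + 0.019953 + 0.051286) = 1/1.0712 = 0.9335; α₂ = α₁·K2/[H⁺] = 0.04788
α₁ + 2α₂ = 1.0292
CA = 1.0292 × 2.10 = 2.16 mmol/kg

CA = 2.16 mmol/kg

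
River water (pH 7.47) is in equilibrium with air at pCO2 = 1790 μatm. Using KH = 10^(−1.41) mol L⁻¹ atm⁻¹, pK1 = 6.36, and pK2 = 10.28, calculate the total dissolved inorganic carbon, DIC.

[CO2*] = KH · pCO2 = 10^(−1.41) × 1790×10^-6 = 6.964×10^-5 mol/L
α₀ = 1/(1 + K1/[H⁺] + K1K2/[H⁺]²) = 1/(1 + 10^+1.11 + 10^-1.70) = 0.07193
DIC = [CO2*]/α₀ = 6.964×10^-5 / 0.07193 = 0.968 mmol/L

DIC = 0.968 mmol/L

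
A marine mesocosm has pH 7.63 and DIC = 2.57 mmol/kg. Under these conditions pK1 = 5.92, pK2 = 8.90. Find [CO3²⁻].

[CO3²⁻] = 0.129 mmol/kg

α₂ = 1 / (1 + [H⁺]/K2 + [H⁺]²/(K1K2)) = 1 / (1 + 10^+1.27 + 10^-0.44)
   = 1 / (1 + 18.621 + 0.36308) = 1/19.984 = 0.05004
[CO3²⁻] = α₂ × DIC = 0.05004 × 2.57 = 0.129 mmol/kg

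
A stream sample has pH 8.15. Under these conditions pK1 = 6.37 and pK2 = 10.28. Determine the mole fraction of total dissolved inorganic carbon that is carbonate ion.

α₂ = 1 / (1 + [H⁺]/K2 + [H⁺]²/(K1K2)) = 1 / (1 + 10^+2.13 + 10^+0.35)
   = 1 / (1 + 134.90 + 2.2387) = 1/138.14 = 0.007239

α₂ = 0.00724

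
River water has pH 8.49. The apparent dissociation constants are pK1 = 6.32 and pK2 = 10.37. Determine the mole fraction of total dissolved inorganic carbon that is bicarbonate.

α₁ = 0.980

α₁ = 1 / (1 + [H⁺]/K1 + K2/[H⁺]) = 1 / (1 + 10^-2.17 + 10^-1.88)
   = 1 / (1 + 0.0067608 + 0.013183) = 1/1.0199 = 0.9804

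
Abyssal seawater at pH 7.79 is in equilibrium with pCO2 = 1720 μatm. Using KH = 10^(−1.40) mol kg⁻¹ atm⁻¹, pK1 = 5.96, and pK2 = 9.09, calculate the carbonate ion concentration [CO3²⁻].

[CO3²⁻] = 0.232 mmol/kg

[CO2*] = KH · pCO2 = 10^(−1.40) × 1720×10^-6 = 6.847×10^-5 mol/kg
α₀ = 1/(1 + K1/[H⁺] + K1K2/[H⁺]²) = 1/(1 + 10^+1.83 + 10^+0.53) = 0.01389
DIC = [CO2*]/α₀ = 6.847×10^-5 / 0.01389 = 4.930 mmol/kg
[CO3²⁻] = α₂·DIC; α₂ = 0.04706, so [CO3²⁻] = 0.04706 × 4.930 = 0.232 mmol/kg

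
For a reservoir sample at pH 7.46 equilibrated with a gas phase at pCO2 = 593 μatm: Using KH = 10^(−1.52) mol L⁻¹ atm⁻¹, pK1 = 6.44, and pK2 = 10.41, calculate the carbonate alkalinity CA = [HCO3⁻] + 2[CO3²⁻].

CA = 0.188 mmol/L

[CO2*] = KH · pCO2 = 10^(−1.52) × 593×10^-6 = 1.791×10^-5 mol/L
α₀ = 1/(1 + K1/[H⁺] + K1K2/[H⁺]²) = 1/(1 + 10^+1.02 + 10^-1.93) = 0.08708
DIC = [CO2*]/α₀ = 1.791×10^-5 / 0.08708 = 0.2056 mmol/L
CA = (α₁ + 2α₂)·DIC = (0.9119 + 2×0.001023) × 0.2056 = 0.188 mmol/L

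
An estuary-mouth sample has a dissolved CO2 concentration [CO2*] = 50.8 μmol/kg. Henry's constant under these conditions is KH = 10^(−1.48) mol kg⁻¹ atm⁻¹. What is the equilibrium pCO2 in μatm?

KH = 10^(−1.48) = 3.311×10^-2 mol kg⁻¹ atm⁻¹
pCO2 = [CO2*]/KH = 50.8×10^-6 / 3.311×10^-2 = 1.53×10^-3 atm = 1530 μatm

pCO2 = 1530 μatm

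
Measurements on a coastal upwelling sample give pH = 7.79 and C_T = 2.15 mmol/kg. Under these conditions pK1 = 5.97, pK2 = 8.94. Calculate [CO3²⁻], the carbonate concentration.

α₂ = 1 / (1 + [H⁺]/K2 + [H⁺]²/(K1K2)) = 1 / (1 + 10^+1.15 + 10^-0.67)
   = 1 / (1 + 14.125 + 0.21380) = 1/15.339 = 0.06519
[CO3²⁻] = α₂ × DIC = 0.06519 × 2.15 = 0.140 mmol/kg

[CO3²⁻] = 0.140 mmol/kg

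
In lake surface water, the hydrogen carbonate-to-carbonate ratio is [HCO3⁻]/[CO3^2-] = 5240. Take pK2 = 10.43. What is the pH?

pH = 6.71

From K2 = [H⁺][CO3^2-]/[HCO3⁻]:  pH = pK2 − log₁₀([HCO3⁻]/[CO3^2-])
log₁₀(5240) = +3.719
pH = 10.43 − (+3.719) = 6.71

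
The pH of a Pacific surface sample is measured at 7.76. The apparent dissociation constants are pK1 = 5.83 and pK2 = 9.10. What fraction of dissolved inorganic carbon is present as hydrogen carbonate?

α₁ = 1 / (1 + [H⁺]/K1 + K2/[H⁺]) = 1 / (1 + 10^-1.93 + 10^-1.34)
   = 1 / (1 + 0.011749 + 0.045709) = 1/1.0575 = 0.9457

α₁ = 0.946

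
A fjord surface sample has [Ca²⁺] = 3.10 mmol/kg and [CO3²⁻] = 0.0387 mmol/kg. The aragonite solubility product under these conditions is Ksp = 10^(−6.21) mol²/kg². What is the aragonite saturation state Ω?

Ω = 0.195

Ksp = 10^(−6.21) = 6.166×10^-7
Ω = [Ca²⁺][CO3²⁻]/Ksp = (3.10×10^-3)(0.0387×10^-3) / 6.166×10^-7 = 0.195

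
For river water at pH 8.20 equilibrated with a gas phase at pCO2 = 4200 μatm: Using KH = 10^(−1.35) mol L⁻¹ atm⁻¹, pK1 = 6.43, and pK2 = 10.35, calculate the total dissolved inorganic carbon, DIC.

[CO2*] = KH · pCO2 = 10^(−1.35) × 4200×10^-6 = 1.876×10^-4 mol/L
α₀ = 1/(1 + K1/[H⁺] + K1K2/[H⁺]²) = 1/(1 + 10^+1.77 + 10^-0.38) = 0.01658
DIC = [CO2*]/α₀ = 1.876×10^-4 / 0.01658 = 11.3 mmol/L

DIC = 11.3 mmol/L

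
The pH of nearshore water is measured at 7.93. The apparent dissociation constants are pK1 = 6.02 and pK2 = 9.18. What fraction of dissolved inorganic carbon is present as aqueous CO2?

α₀ = 1 / (1 + K1/[H⁺] + K1K2/[H⁺]²) = 1 / (1 + 10^+1.91 + 10^+0.66)
   = 1 / (1 + 81.283 + 4.5709) = 1/86.854 = 0.01151

α₀ = 0.0115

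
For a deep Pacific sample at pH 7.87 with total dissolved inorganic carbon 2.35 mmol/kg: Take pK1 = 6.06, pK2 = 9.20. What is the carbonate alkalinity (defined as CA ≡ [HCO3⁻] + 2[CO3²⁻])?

CA = 2.42 mmol/kg

CA = [HCO3⁻] + 2[CO3²⁻] = (α₁ + 2α₂)·DIC
At pH 7.87: [H⁺]/K1 = 10^-1.81 = 0.015488, K2/[H⁺] = 10^-1.33 = 0.046774
α₁ = 1/(1 + 0.015488 + 0.046774) = 1/1.0623 = 0.9414; α₂ = α₁·K2/[H⁺] = 0.04403
α₁ + 2α₂ = 1.0295
CA = 1.0295 × 2.35 = 2.42 mmol/kg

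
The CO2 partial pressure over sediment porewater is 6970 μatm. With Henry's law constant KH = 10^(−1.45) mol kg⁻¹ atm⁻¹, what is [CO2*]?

KH = 10^(−1.45) = 3.548×10^-2 mol kg⁻¹ atm⁻¹
[CO2*] = KH · pCO2 = 3.548×10^-2 × 6970×10^-6 atm = 2.47×10^-4 mol/kg

[CO2*] = 247 μmol/kg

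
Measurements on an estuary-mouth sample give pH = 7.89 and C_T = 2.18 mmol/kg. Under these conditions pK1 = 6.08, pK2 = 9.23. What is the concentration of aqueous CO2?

α₀ = 1 / (1 + K1/[H⁺] + K1K2/[H⁺]²) = 1 / (1 + 10^+1.81 + 10^+0.47)
   = 1 / (1 + 64.565 + 2.9512) = 1/68.517 = 0.01459
[CO2*] = α₀ × DIC = 0.01459 × 2.18 = 0.0318 mmol/kg

[CO2*] = 0.0318 mmol/kg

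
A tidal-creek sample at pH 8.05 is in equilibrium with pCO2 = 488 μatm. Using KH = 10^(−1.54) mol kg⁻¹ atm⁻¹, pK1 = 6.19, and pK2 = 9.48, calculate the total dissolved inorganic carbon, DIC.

DIC = 1.07 mmol/kg

[CO2*] = KH · pCO2 = 10^(−1.54) × 488×10^-6 = 1.407×10^-5 mol/kg
α₀ = 1/(1 + K1/[H⁺] + K1K2/[H⁺]²) = 1/(1 + 10^+1.86 + 10^+0.43) = 0.01313
DIC = [CO2*]/α₀ = 1.407×10^-5 / 0.01313 = 1.07 mmol/kg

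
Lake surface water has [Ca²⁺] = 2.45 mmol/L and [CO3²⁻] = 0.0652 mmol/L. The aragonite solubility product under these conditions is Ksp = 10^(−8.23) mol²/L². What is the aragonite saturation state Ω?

Ksp = 10^(−8.23) = 5.888×10^-9
Ω = [Ca²⁺][CO3²⁻]/Ksp = (2.45×10^-3)(0.0652×10^-3) / 5.888×10^-9 = 27.1

Ω = 27.1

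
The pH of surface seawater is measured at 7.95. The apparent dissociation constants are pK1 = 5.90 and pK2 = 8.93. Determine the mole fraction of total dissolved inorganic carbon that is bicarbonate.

α₁ = 1 / (1 + [H⁺]/K1 + K2/[H⁺]) = 1 / (1 + 10^-2.05 + 10^-0.98)
   = 1 / (1 + 0.0089125 + 0.10471) = 1/1.1136 = 0.8980

α₁ = 0.898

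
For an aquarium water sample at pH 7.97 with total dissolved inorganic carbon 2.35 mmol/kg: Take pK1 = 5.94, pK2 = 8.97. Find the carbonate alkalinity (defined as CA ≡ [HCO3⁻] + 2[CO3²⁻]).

CA = 2.54 mmol/kg

CA = [HCO3⁻] + 2[CO3²⁻] = (α₁ + 2α₂)·DIC
At pH 7.97: [H⁺]/K1 = 10^-2.03 = 0.0093325, K2/[H⁺] = 10^-1.00 = 0.10000
α₁ = 1/(1 + 0.0093325 + 0.10000) = 1/1.1093 = 0.9014; α₂ = α₁·K2/[H⁺] = 0.09014
α₁ + 2α₂ = 1.0817
CA = 1.0817 × 2.35 = 2.54 mmol/kg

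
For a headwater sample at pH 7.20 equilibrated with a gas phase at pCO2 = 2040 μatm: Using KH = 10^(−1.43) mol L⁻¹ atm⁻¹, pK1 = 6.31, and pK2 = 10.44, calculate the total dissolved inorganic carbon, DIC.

[CO2*] = KH · pCO2 = 10^(−1.43) × 2040×10^-6 = 7.579×10^-5 mol/L
α₀ = 1/(1 + K1/[H⁺] + K1K2/[H⁺]²) = 1/(1 + 10^+0.89 + 10^-2.35) = 0.1141
DIC = [CO2*]/α₀ = 7.579×10^-5 / 0.1141 = 0.664 mmol/L

DIC = 0.664 mmol/L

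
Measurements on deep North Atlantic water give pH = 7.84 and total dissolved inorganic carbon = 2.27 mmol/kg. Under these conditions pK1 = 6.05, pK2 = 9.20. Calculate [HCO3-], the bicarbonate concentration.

[HCO3⁻] = 2.14 mmol/kg

α₁ = 1 / (1 + [H⁺]/K1 + K2/[H⁺]) = 1 / (1 + 10^-1.79 + 10^-1.36)
   = 1 / (1 + 0.016218 + 0.043652) = 1/1.0599 = 0.9435
[HCO3⁻] = α₁ × DIC = 0.9435 × 2.27 = 2.14 mmol/kg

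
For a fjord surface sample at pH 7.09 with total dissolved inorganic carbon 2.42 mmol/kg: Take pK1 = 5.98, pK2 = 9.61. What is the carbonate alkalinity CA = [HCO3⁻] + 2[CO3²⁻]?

CA = 2.25 mmol/kg

CA = [HCO3⁻] + 2[CO3²⁻] = (α₁ + 2α₂)·DIC
At pH 7.09: [H⁺]/K1 = 10^-1.11 = 0.077625, K2/[H⁺] = 10^-2.52 = 0.0030200
α₁ = 1/(1 + 0.077625 + 0.0030200) = 1/1.0806 = 0.9254; α₂ = α₁·K2/[H⁺] = 0.002795
α₁ + 2α₂ = 0.9310
CA = 0.9310 × 2.42 = 2.25 mmol/kg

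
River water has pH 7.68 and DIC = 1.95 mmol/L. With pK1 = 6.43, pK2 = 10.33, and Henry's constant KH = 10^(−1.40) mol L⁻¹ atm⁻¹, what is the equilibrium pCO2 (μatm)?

α₀ = 1 / (1 + K1/[H⁺] + K1K2/[H⁺]²) = 1 / (1 + 10^+1.25 + 10^-1.40)
   = 1 / (1 + 17.783 + 0.039811) = 1/18.823 = 0.05313
[CO2*] = α₀ × DIC = 0.05313 × 1.95 = 0.1036 mmol/L
pCO2 = [CO2*]/KH = 1.036×10^-4 / 3.981×10^-2 = 2600 μatm

pCO2 = 2600 μatm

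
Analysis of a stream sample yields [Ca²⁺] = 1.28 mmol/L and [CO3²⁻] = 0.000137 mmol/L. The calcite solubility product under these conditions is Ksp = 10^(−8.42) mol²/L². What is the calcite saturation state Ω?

Ksp = 10^(−8.42) = 3.802×10^-9
Ω = [Ca²⁺][CO3²⁻]/Ksp = (1.28×10^-3)(0.000137×10^-3) / 3.802×10^-9 = 0.0461

Ω = 0.0461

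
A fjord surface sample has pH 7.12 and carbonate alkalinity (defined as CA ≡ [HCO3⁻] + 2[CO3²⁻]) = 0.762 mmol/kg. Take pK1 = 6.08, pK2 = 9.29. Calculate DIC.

CA = [HCO3⁻] + 2[CO3²⁻] = (α₁ + 2α₂)·DIC
At pH 7.12: [H⁺]/K1 = 10^-1.04 = 0.091201, K2/[H⁺] = 10^-2.17 = 0.0067608
α₁ = 1/(1 + 0.091201 + 0.0067608) = 1/1.0980 = 0.9108; α₂ = α₁·K2/[H⁺] = 0.006158
α₁ + 2α₂ = 0.9231
DIC = CA / (α₁ + 2α₂) = 0.762 / 0.9231 = 0.825 mmol/kg

DIC = 0.825 mmol/kg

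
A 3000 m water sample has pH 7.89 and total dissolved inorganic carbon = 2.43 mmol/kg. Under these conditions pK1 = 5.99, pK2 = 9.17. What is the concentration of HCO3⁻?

α₁ = 1 / (1 + [H⁺]/K1 + K2/[H⁺]) = 1 / (1 + 10^-1.90 + 10^-1.28)
   = 1 / (1 + 0.012589 + 0.052481) = 1/1.0651 = 0.9389
[HCO3⁻] = α₁ × DIC = 0.9389 × 2.43 = 2.28 mmol/kg

[HCO3⁻] = 2.28 mmol/kg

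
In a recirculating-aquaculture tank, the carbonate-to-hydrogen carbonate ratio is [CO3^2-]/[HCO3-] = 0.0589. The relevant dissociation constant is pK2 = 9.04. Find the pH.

From K2 = [H⁺][CO3^2-]/[HCO3-]:  pH = pK2 + log₁₀([CO3^2-]/[HCO3-])
log₁₀(0.0589) = -1.230
pH = 9.04 + (-1.230) = 7.81

pH = 7.81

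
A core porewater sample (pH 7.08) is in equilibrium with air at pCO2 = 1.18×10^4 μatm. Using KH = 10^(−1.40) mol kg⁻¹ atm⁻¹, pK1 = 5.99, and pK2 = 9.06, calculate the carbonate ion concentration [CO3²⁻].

[CO2*] = KH · pCO2 = 10^(−1.40) × 1.18×10^4×10^-6 = 4.698×10^-4 mol/kg
α₀ = 1/(1 + K1/[H⁺] + K1K2/[H⁺]²) = 1/(1 + 10^+1.09 + 10^-0.89) = 0.07445
DIC = [CO2*]/α₀ = 4.698×10^-4 / 0.07445 = 6.310 mmol/kg
[CO3²⁻] = α₂·DIC; α₂ = 0.009591, so [CO3²⁻] = 0.009591 × 6.310 = 0.0605 mmol/kg

[CO3²⁻] = 0.0605 mmol/kg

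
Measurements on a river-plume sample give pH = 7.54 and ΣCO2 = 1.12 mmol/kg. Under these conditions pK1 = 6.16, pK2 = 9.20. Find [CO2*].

[CO2*] = 0.0439 mmol/kg

α₀ = 1 / (1 + K1/[H⁺] + K1K2/[H⁺]²) = 1 / (1 + 10^+1.38 + 10^-0.28)
   = 1 / (1 + 23.988 + 0.52481) = 1/25.513 = 0.03920
[CO2*] = α₀ × DIC = 0.03920 × 1.12 = 0.0439 mmol/kg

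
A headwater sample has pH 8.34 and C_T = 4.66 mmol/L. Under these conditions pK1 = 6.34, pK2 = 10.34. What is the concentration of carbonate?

α₂ = 1 / (1 + [H⁺]/K2 + [H⁺]²/(K1K2)) = 1 / (1 + 10^+2.00 + 10^+0.00)
   = 1 / (1 + 100.00 + 1.0000) = 1/102.00 = 0.009804
[CO3²⁻] = α₂ × DIC = 0.009804 × 4.66 = 0.0457 mmol/L

[CO3²⁻] = 0.0457 mmol/L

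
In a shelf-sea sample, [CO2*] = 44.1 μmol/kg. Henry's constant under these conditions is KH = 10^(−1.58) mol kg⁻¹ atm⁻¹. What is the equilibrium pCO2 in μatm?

pCO2 = 1680 μatm

KH = 10^(−1.58) = 2.630×10^-2 mol kg⁻¹ atm⁻¹
pCO2 = [CO2*]/KH = 44.1×10^-6 / 2.630×10^-2 = 1.68×10^-3 atm = 1680 μatm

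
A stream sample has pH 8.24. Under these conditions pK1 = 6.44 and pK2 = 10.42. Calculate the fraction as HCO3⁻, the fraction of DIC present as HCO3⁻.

α₁ = 0.978

α₁ = 1 / (1 + [H⁺]/K1 + K2/[H⁺]) = 1 / (1 + 10^-1.80 + 10^-2.18)
   = 1 / (1 + 0.015849 + 0.0066069) = 1/1.0225 = 0.9780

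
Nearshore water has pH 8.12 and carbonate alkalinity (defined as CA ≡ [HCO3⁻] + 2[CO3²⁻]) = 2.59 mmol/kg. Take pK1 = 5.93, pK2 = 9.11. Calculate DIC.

DIC = 2.38 mmol/kg

CA = [HCO3⁻] + 2[CO3²⁻] = (α₁ + 2α₂)·DIC
At pH 8.12: [H⁺]/K1 = 10^-2.19 = 0.0064565, K2/[H⁺] = 10^-0.99 = 0.10233
α₁ = 1/(1 + 0.0064565 + 0.10233) = 1/1.1088 = 0.9019; α₂ = α₁·K2/[H⁺] = 0.09229
α₁ + 2α₂ = 1.0865
DIC = CA / (α₁ + 2α₂) = 2.59 / 1.0865 = 2.38 mmol/kg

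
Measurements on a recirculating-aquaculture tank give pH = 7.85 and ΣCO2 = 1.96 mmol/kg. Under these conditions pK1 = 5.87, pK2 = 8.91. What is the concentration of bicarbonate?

α₁ = 1 / (1 + [H⁺]/K1 + K2/[H⁺]) = 1 / (1 + 10^-1.98 + 10^-1.06)
   = 1 / (1 + 0.010471 + 0.087096) = 1/1.0976 = 0.9111
[HCO3⁻] = α₁ × DIC = 0.9111 × 1.96 = 1.79 mmol/kg

[HCO3⁻] = 1.79 mmol/kg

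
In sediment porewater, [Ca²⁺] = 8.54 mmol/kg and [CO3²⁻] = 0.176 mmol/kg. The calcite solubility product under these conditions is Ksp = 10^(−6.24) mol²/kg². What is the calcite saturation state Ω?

Ω = 2.61

Ksp = 10^(−6.24) = 5.754×10^-7
Ω = [Ca²⁺][CO3²⁻]/Ksp = (8.54×10^-3)(0.176×10^-3) / 5.754×10^-7 = 2.61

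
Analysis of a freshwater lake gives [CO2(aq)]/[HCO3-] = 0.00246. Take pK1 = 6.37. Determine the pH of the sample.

pH = 8.98

From K1 = [H⁺][HCO3-]/[CO2(aq)]:  pH = pK1 − log₁₀([CO2(aq)]/[HCO3-])
log₁₀(0.00246) = -2.609
pH = 6.37 − (-2.609) = 8.98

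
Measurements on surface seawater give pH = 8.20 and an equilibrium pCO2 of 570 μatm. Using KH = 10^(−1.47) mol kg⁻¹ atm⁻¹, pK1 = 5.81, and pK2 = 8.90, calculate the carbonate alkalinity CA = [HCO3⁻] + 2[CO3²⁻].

[CO2*] = KH · pCO2 = 10^(−1.47) × 570×10^-6 = 1.931×10^-5 mol/kg
α₀ = 1/(1 + K1/[H⁺] + K1K2/[H⁺]²) = 1/(1 + 10^+2.39 + 10^+1.69) = 0.003385
DIC = [CO2*]/α₀ = 1.931×10^-5 / 0.003385 = 5.706 mmol/kg
CA = (α₁ + 2α₂)·DIC = (0.8308 + 2×0.1658) × 5.706 = 6.63 mmol/kg

CA = 6.63 mmol/kg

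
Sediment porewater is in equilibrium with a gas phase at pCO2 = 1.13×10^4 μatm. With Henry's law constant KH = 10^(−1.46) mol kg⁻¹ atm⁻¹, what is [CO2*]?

KH = 10^(−1.46) = 3.467×10^-2 mol kg⁻¹ atm⁻¹
[CO2*] = KH · pCO2 = 3.467×10^-2 × 1.13×10^4×10^-6 atm = 3.92×10^-4 mol/kg

[CO2*] = 392 μmol/kg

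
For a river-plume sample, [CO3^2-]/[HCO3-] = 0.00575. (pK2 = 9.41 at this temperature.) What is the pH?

From K2 = [H⁺][CO3^2-]/[HCO3-]:  pH = pK2 + log₁₀([CO3^2-]/[HCO3-])
log₁₀(0.00575) = -2.240
pH = 9.41 + (-2.240) = 7.17

pH = 7.17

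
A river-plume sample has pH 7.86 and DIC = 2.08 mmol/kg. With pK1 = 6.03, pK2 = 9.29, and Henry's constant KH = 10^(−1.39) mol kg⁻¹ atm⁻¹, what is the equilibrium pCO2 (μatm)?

pCO2 = 718 μatm

α₀ = 1 / (1 + K1/[H⁺] + K1K2/[H⁺]²) = 1 / (1 + 10^+1.83 + 10^+0.40)
   = 1 / (1 + 67.608 + 2.5119) = 1/71.120 = 0.01406
[CO2*] = α₀ × DIC = 0.01406 × 2.08 = 0.02925 mmol/kg
pCO2 = [CO2*]/KH = 2.925×10^-5 / 4.074×10^-2 = 718 μatm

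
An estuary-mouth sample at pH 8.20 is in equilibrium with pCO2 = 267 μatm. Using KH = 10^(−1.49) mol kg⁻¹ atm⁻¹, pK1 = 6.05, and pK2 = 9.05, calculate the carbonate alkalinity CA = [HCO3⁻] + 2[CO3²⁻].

CA = 1.57 mmol/kg

[CO2*] = KH · pCO2 = 10^(−1.49) × 267×10^-6 = 8.640×10^-6 mol/kg
α₀ = 1/(1 + K1/[H⁺] + K1K2/[H⁺]²) = 1/(1 + 10^+2.15 + 10^+1.30) = 0.006165
DIC = [CO2*]/α₀ = 8.640×10^-6 / 0.006165 = 1.401 mmol/kg
CA = (α₁ + 2α₂)·DIC = (0.8708 + 2×0.1230) × 1.401 = 1.57 mmol/kg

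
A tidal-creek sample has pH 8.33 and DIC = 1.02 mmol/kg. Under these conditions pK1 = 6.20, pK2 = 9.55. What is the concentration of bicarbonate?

α₁ = 1 / (1 + [H⁺]/K1 + K2/[H⁺]) = 1 / (1 + 10^-2.13 + 10^-1.22)
   = 1 / (1 + 0.0074131 + 0.060256) = 1/1.0677 = 0.9366
[HCO3⁻] = α₁ × DIC = 0.9366 × 1.02 = 0.955 mmol/kg

[HCO3⁻] = 0.955 mmol/kg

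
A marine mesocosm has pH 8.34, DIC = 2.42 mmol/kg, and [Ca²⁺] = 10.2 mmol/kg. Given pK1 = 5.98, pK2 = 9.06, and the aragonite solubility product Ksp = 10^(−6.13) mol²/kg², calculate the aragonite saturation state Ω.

α₂ = 1 / (1 + [H⁺]/K2 + [H⁺]²/(K1K2)) = 1 / (1 + 10^+0.72 + 10^-1.64)
   = 1 / (1 + 5.2481 + 0.022909) = 1/6.2710 = 0.1595
[CO3²⁻] = α₂ × DIC = 0.1595 × 2.42 = 0.3859 mmol/kg
Ksp = 10^(−6.13) = 7.413×10^-7
Ω = [Ca²⁺][CO3²⁻]/Ksp = (10.2×10^-3)(3.859×10^-4) / 7.413×10^-7 = 5.31

Ω = 5.31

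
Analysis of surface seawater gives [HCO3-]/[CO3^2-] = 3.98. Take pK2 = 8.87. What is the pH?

From K2 = [H⁺][CO3^2-]/[HCO3-]:  pH = pK2 − log₁₀([HCO3-]/[CO3^2-])
log₁₀(3.98) = +0.600
pH = 8.87 − (+0.600) = 8.27

pH = 8.27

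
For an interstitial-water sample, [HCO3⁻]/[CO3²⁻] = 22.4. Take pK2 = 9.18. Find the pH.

pH = 7.83

From K2 = [H⁺][CO3²⁻]/[HCO3⁻]:  pH = pK2 − log₁₀([HCO3⁻]/[CO3²⁻])
log₁₀(22.4) = +1.350
pH = 9.18 − (+1.350) = 7.83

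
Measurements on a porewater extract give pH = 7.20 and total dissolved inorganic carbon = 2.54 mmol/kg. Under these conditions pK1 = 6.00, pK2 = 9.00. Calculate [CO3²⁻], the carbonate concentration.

α₂ = 1 / (1 + [H⁺]/K2 + [H⁺]²/(K1K2)) = 1 / (1 + 10^+1.80 + 10^+0.60)
   = 1 / (1 + 63.096 + 3.9811) = 1/68.077 = 0.01469
[CO3²⁻] = α₂ × DIC = 0.01469 × 2.54 = 0.0373 mmol/kg

[CO3²⁻] = 0.0373 mmol/kg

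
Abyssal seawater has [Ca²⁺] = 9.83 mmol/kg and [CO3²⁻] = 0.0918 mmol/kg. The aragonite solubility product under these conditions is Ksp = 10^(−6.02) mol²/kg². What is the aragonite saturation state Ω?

Ω = 0.945

Ksp = 10^(−6.02) = 9.550×10^-7
Ω = [Ca²⁺][CO3²⁻]/Ksp = (9.83×10^-3)(0.0918×10^-3) / 9.550×10^-7 = 0.945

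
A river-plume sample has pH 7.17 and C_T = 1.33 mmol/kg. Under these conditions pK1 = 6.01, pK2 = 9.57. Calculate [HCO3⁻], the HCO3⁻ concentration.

α₁ = 1 / (1 + [H⁺]/K1 + K2/[H⁺]) = 1 / (1 + 10^-1.16 + 10^-2.40)
   = 1 / (1 + 0.069183 + 0.0039811) = 1/1.0732 = 0.9318
[HCO3⁻] = α₁ × DIC = 0.9318 × 1.33 = 1.24 mmol/kg

[HCO3⁻] = 1.24 mmol/kg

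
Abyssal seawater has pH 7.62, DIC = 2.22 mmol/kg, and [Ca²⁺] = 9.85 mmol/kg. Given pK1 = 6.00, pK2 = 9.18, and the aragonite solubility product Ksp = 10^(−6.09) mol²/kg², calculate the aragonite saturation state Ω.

Ω = 0.705

α₂ = 1 / (1 + [H⁺]/K2 + [H⁺]²/(K1K2)) = 1 / (1 + 10^+1.56 + 10^-0.06)
   = 1 / (1 + 36.308 + 0.87096) = 1/38.179 = 0.02619
[CO3²⁻] = α₂ × DIC = 0.02619 × 2.22 = 0.05815 mmol/kg
Ksp = 10^(−6.09) = 8.128×10^-7
Ω = [Ca²⁺][CO3²⁻]/Ksp = (9.85×10^-3)(5.815×10^-5) / 8.128×10^-7 = 0.705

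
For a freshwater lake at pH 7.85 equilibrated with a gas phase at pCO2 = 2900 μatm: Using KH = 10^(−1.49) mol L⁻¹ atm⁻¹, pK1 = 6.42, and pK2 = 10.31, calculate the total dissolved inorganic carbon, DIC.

[CO2*] = KH · pCO2 = 10^(−1.49) × 2900×10^-6 = 9.384×10^-5 mol/L
α₀ = 1/(1 + K1/[H⁺] + K1K2/[H⁺]²) = 1/(1 + 10^+1.43 + 10^-1.03) = 0.03570
DIC = [CO2*]/α₀ = 9.384×10^-5 / 0.03570 = 2.63 mmol/L

DIC = 2.63 mmol/L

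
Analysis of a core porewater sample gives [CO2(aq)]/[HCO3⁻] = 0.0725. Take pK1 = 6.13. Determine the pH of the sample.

pH = 7.27

From K1 = [H⁺][HCO3⁻]/[CO2(aq)]:  pH = pK1 − log₁₀([CO2(aq)]/[HCO3⁻])
log₁₀(0.0725) = -1.140
pH = 6.13 − (-1.140) = 7.27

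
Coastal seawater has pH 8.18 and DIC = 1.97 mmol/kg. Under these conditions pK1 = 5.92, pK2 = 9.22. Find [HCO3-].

[HCO3⁻] = 1.80 mmol/kg

α₁ = 1 / (1 + [H⁺]/K1 + K2/[H⁺]) = 1 / (1 + 10^-2.26 + 10^-1.04)
   = 1 / (1 + 0.0054954 + 0.091201) = 1/1.0967 = 0.9118
[HCO3⁻] = α₁ × DIC = 0.9118 × 1.97 = 1.80 mmol/kg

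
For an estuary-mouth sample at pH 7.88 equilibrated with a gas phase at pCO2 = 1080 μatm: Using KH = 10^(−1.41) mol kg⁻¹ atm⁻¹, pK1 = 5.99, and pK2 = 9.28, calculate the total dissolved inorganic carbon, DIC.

[CO2*] = KH · pCO2 = 10^(−1.41) × 1080×10^-6 = 4.202×10^-5 mol/kg
α₀ = 1/(1 + K1/[H⁺] + K1K2/[H⁺]²) = 1/(1 + 10^+1.89 + 10^+0.49) = 0.01224
DIC = [CO2*]/α₀ = 4.202×10^-5 / 0.01224 = 3.43 mmol/kg

DIC = 3.43 mmol/kg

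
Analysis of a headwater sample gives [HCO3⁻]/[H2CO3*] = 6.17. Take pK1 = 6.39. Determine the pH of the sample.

From K1 = [H⁺][HCO3⁻]/[H2CO3*]:  pH = pK1 + log₁₀([HCO3⁻]/[H2CO3*])
log₁₀(6.17) = +0.790
pH = 6.39 + (+0.790) = 7.18

pH = 7.18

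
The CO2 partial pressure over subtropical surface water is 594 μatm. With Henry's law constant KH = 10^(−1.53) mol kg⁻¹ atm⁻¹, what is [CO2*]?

KH = 10^(−1.53) = 2.951×10^-2 mol kg⁻¹ atm⁻¹
[CO2*] = KH · pCO2 = 2.951×10^-2 × 594×10^-6 atm = 1.75×10^-5 mol/kg

[CO2*] = 17.5 μmol/kg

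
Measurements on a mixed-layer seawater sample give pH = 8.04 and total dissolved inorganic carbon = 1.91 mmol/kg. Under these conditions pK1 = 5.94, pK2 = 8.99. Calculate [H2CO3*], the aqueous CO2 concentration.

[CO2*] = 13.5 μmol/kg

α₀ = 1 / (1 + K1/[H⁺] + K1K2/[H⁺]²) = 1 / (1 + 10^+2.10 + 10^+1.15)
   = 1 / (1 + 125.89 + 14.125) = 1/141.02 = 0.007091
[CO2*] = α₀ × DIC = 0.007091 × 1.91 = 0.0135 mmol/kg = 13.5 μmol/kg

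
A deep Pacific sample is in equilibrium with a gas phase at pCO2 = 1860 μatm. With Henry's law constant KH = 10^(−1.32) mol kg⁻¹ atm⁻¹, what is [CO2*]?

KH = 10^(−1.32) = 4.786×10^-2 mol kg⁻¹ atm⁻¹
[CO2*] = KH · pCO2 = 4.786×10^-2 × 1860×10^-6 atm = 8.90×10^-5 mol/kg

[CO2*] = 89.0 μmol/kg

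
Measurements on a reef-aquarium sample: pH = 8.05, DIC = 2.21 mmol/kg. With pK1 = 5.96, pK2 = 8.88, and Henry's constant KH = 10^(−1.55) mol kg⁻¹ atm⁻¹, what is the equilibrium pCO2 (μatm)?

pCO2 = 551 μatm

α₀ = 1 / (1 + K1/[H⁺] + K1K2/[H⁺]²) = 1 / (1 + 10^+2.09 + 10^+1.26)
   = 1 / (1 + 123.03 + 18.197) = 1/142.22 = 0.007031
[CO2*] = α₀ × DIC = 0.007031 × 2.21 = 0.01554 mmol/kg = 15.54 μmol/kg
pCO2 = [CO2*]/KH = 1.554×10^-5 / 2.818×10^-2 = 551 μatm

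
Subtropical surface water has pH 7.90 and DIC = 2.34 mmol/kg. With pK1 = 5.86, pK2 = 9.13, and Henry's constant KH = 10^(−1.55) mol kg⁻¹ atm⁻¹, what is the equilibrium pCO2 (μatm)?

pCO2 = 709 μatm

α₀ = 1 / (1 + K1/[H⁺] + K1K2/[H⁺]²) = 1 / (1 + 10^+2.04 + 10^+0.81)
   = 1 / (1 + 109.65 + 6.4565) = 1/117.10 = 0.008539
[CO2*] = α₀ × DIC = 0.008539 × 2.34 = 0.01998 mmol/kg = 19.98 μmol/kg
pCO2 = [CO2*]/KH = 1.998×10^-5 / 2.818×10^-2 = 709 μatm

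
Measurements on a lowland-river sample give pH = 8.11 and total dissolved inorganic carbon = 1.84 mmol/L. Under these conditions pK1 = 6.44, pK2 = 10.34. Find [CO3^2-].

α₂ = 1 / (1 + [H⁺]/K2 + [H⁺]²/(K1K2)) = 1 / (1 + 10^+2.23 + 10^+0.56)
   = 1 / (1 + 169.82 + 3.6308) = 1/174.46 = 0.005732
[CO3²⁻] = α₂ × DIC = 0.005732 × 1.84 = 0.0105 mmol/L = 10.5 μmol/L

[CO3²⁻] = 10.5 μmol/L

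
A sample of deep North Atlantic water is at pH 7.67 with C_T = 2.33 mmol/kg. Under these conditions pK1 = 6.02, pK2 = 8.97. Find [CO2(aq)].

[CO2*] = 0.0486 mmol/kg

α₀ = 1 / (1 + K1/[H⁺] + K1K2/[H⁺]²) = 1 / (1 + 10^+1.65 + 10^+0.35)
   = 1 / (1 + 44.668 + 2.2387) = 1/47.907 = 0.02087
[CO2*] = α₀ × DIC = 0.02087 × 2.33 = 0.0486 mmol/kg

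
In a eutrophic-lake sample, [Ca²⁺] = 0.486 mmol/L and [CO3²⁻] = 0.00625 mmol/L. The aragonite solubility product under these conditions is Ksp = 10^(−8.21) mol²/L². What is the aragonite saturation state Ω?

Ω = 0.493

Ksp = 10^(−8.21) = 6.166×10^-9
Ω = [Ca²⁺][CO3²⁻]/Ksp = (0.486×10^-3)(0.00625×10^-3) / 6.166×10^-9 = 0.493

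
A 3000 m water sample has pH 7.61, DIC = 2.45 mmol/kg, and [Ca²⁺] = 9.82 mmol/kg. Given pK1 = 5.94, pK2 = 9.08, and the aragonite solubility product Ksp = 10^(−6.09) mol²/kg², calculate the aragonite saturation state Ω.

α₂ = 1 / (1 + [H⁺]/K2 + [H⁺]²/(K1K2)) = 1 / (1 + 10^+1.47 + 10^-0.20)
   = 1 / (1 + 29.512 + 0.63096) = 1/31.143 = 0.03211
[CO3²⁻] = α₂ × DIC = 0.03211 × 2.45 = 0.07867 mmol/kg
Ksp = 10^(−6.09) = 8.128×10^-7
Ω = [Ca²⁺][CO3²⁻]/Ksp = (9.82×10^-3)(7.867×10^-5) / 8.128×10^-7 = 0.950

Ω = 0.950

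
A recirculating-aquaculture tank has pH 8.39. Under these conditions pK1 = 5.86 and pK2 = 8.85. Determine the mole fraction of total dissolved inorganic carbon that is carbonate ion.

α₂ = 1 / (1 + [H⁺]/K2 + [H⁺]²/(K1K2)) = 1 / (1 + 10^+0.46 + 10^-2.07)
   = 1 / (1 + 2.8840 + 0.0085114) = 1/3.8925 = 0.2569

α₂ = 0.257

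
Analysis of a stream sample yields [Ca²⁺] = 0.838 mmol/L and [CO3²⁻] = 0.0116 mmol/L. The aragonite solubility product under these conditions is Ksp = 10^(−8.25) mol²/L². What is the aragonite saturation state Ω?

Ksp = 10^(−8.25) = 5.623×10^-9
Ω = [Ca²⁺][CO3²⁻]/Ksp = (0.838×10^-3)(0.0116×10^-3) / 5.623×10^-9 = 1.73

Ω = 1.73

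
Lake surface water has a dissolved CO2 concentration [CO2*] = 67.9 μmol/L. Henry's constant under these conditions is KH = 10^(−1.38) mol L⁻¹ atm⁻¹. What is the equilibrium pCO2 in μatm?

pCO2 = 1630 μatm

KH = 10^(−1.38) = 4.169×10^-2 mol L⁻¹ atm⁻¹
pCO2 = [CO2*]/KH = 67.9×10^-6 / 4.169×10^-2 = 1.63×10^-3 atm = 1630 μatm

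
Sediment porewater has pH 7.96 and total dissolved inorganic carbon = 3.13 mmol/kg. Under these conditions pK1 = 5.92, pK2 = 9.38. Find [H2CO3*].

α₀ = 1 / (1 + K1/[H⁺] + K1K2/[H⁺]²) = 1 / (1 + 10^+2.04 + 10^+0.62)
   = 1 / (1 + 109.65 + 4.1687) = 1/114.82 = 0.008710
[CO2*] = α₀ × DIC = 0.008710 × 3.13 = 0.0273 mmol/kg

[CO2*] = 0.0273 mmol/kg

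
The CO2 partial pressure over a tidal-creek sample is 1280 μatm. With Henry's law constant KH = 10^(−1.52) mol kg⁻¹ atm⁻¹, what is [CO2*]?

KH = 10^(−1.52) = 3.020×10^-2 mol kg⁻¹ atm⁻¹
[CO2*] = KH · pCO2 = 3.020×10^-2 × 1280×10^-6 atm = 3.87×10^-5 mol/kg

[CO2*] = 38.7 μmol/kg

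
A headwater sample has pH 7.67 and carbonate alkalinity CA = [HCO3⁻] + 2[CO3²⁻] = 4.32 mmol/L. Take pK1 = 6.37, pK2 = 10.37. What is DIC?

DIC = 4.53 mmol/L

CA = [HCO3⁻] + 2[CO3²⁻] = (α₁ + 2α₂)·DIC
At pH 7.67: [H⁺]/K1 = 10^-1.30 = 0.050119, K2/[H⁺] = 10^-2.70 = 0.0019953
α₁ = 1/(1 + 0.050119 + 0.0019953) = 1/1.0521 = 0.9505; α₂ = α₁·K2/[H⁺] = 0.001896
α₁ + 2α₂ = 0.9543
DIC = CA / (α₁ + 2α₂) = 4.32 / 0.9543 = 4.53 mmol/L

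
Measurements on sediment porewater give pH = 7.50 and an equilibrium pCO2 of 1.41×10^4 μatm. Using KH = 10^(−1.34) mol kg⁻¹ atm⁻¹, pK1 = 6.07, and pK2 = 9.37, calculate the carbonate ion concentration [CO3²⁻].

[CO2*] = KH · pCO2 = 10^(−1.34) × 1.41×10^4×10^-6 = 6.445×10^-4 mol/kg
α₀ = 1/(1 + K1/[H⁺] + K1K2/[H⁺]²) = 1/(1 + 10^+1.43 + 10^-0.44) = 0.03536
DIC = [CO2*]/α₀ = 6.445×10^-4 / 0.03536 = 18.23 mmol/kg
[CO3²⁻] = α₂·DIC; α₂ = 0.01284, so [CO3²⁻] = 0.01284 × 18.23 = 0.234 mmol/kg

[CO3²⁻] = 0.234 mmol/kg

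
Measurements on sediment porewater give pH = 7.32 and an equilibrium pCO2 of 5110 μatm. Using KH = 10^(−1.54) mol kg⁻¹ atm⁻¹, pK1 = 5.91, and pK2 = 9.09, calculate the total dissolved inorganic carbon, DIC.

DIC = 4.00 mmol/kg

[CO2*] = KH · pCO2 = 10^(−1.54) × 5110×10^-6 = 1.474×10^-4 mol/kg
α₀ = 1/(1 + K1/[H⁺] + K1K2/[H⁺]²) = 1/(1 + 10^+1.41 + 10^-0.36) = 0.03685
DIC = [CO2*]/α₀ = 1.474×10^-4 / 0.03685 = 4.00 mmol/kg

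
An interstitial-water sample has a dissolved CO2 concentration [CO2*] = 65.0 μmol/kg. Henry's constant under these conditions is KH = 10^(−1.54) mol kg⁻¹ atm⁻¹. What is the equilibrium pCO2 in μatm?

pCO2 = 2250 μatm

KH = 10^(−1.54) = 2.884×10^-2 mol kg⁻¹ atm⁻¹
pCO2 = [CO2*]/KH = 65.0×10^-6 / 2.884×10^-2 = 2.25×10^-3 atm = 2250 μatm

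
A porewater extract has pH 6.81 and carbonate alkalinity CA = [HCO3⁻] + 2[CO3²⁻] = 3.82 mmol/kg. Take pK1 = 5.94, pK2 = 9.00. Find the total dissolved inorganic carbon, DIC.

CA = [HCO3⁻] + 2[CO3²⁻] = (α₁ + 2α₂)·DIC
At pH 6.81: [H⁺]/K1 = 10^-0.87 = 0.13490, K2/[H⁺] = 10^-2.19 = 0.0064565
α₁ = 1/(1 + 0.13490 + 0.0064565) = 1/1.1414 = 0.8762; α₂ = α₁·K2/[H⁺] = 0.005657
α₁ + 2α₂ = 0.8875
DIC = CA / (α₁ + 2α₂) = 3.82 / 0.8875 = 4.30 mmol/kg

DIC = 4.30 mmol/kg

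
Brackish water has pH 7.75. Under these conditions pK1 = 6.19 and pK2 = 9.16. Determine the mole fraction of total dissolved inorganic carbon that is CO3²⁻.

α₂ = 0.0365

α₂ = 1 / (1 + [H⁺]/K2 + [H⁺]²/(K1K2)) = 1 / (1 + 10^+1.41 + 10^-0.15)
   = 1 / (1 + 25.704 + 0.70795) = 1/27.412 = 0.03648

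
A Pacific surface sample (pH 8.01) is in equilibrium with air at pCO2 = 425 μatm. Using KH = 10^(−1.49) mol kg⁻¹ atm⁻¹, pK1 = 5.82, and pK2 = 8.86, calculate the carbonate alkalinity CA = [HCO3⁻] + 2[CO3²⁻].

CA = 2.73 mmol/kg

[CO2*] = KH · pCO2 = 10^(−1.49) × 425×10^-6 = 1.375×10^-5 mol/kg
α₀ = 1/(1 + K1/[H⁺] + K1K2/[H⁺]²) = 1/(1 + 10^+2.19 + 10^+1.34) = 0.005626
DIC = [CO2*]/α₀ = 1.375×10^-5 / 0.005626 = 2.445 mmol/kg
CA = (α₁ + 2α₂)·DIC = (0.8713 + 2×0.1231) × 2.445 = 2.73 mmol/kg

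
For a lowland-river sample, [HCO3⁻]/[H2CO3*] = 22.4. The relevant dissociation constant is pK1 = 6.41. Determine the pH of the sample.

From K1 = [H⁺][HCO3⁻]/[H2CO3*]:  pH = pK1 + log₁₀([HCO3⁻]/[H2CO3*])
log₁₀(22.4) = +1.350
pH = 6.41 + (+1.350) = 7.76

pH = 7.76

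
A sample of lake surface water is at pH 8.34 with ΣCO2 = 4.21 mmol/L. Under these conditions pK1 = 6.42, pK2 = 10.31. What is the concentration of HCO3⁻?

[HCO3⁻] = 4.12 mmol/L

α₁ = 1 / (1 + [H⁺]/K1 + K2/[H⁺]) = 1 / (1 + 10^-1.92 + 10^-1.97)
   = 1 / (1 + 0.012023 + 0.010715) = 1/1.0227 = 0.9778
[HCO3⁻] = α₁ × DIC = 0.9778 × 4.21 = 4.12 mmol/L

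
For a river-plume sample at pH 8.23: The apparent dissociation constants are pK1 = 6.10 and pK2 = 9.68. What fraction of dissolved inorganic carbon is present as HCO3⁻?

α₁ = 1 / (1 + [H⁺]/K1 + K2/[H⁺]) = 1 / (1 + 10^-2.13 + 10^-1.45)
   = 1 / (1 + 0.0074131 + 0.035481) = 1/1.0429 = 0.9589

α₁ = 0.959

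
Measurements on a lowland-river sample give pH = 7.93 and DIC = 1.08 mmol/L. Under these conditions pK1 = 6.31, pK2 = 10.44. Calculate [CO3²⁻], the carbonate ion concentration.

[CO3²⁻] = 3.25 μmol/L

α₂ = 1 / (1 + [H⁺]/K2 + [H⁺]²/(K1K2)) = 1 / (1 + 10^+2.51 + 10^+0.89)
   = 1 / (1 + 323.59 + 7.7625) = 1/332.36 = 0.003009
[CO3²⁻] = α₂ × DIC = 0.003009 × 1.08 = 0.00325 mmol/L = 3.25 μmol/L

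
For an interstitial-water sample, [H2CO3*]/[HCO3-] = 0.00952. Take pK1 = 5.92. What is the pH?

From K1 = [H⁺][HCO3-]/[H2CO3*]:  pH = pK1 − log₁₀([H2CO3*]/[HCO3-])
log₁₀(0.00952) = -2.021
pH = 5.92 − (-2.021) = 7.94

pH = 7.94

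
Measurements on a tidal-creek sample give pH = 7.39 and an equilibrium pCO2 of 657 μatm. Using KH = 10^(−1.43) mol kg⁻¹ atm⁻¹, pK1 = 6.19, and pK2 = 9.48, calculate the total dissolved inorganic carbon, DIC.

[CO2*] = KH · pCO2 = 10^(−1.43) × 657×10^-6 = 2.441×10^-5 mol/kg
α₀ = 1/(1 + K1/[H⁺] + K1K2/[H⁺]²) = 1/(1 + 10^+1.20 + 10^-0.89) = 0.05890
DIC = [CO2*]/α₀ = 2.441×10^-5 / 0.05890 = 0.414 mmol/kg

DIC = 0.414 mmol/kg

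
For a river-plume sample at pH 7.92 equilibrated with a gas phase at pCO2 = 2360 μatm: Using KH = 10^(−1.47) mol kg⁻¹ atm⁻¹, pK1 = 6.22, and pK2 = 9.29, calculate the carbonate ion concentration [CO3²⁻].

[CO3²⁻] = 0.171 mmol/kg

[CO2*] = KH · pCO2 = 10^(−1.47) × 2360×10^-6 = 7.997×10^-5 mol/kg
α₀ = 1/(1 + K1/[H⁺] + K1K2/[H⁺]²) = 1/(1 + 10^+1.70 + 10^+0.33) = 0.01878
DIC = [CO2*]/α₀ = 7.997×10^-5 / 0.01878 = 4.259 mmol/kg
[CO3²⁻] = α₂·DIC; α₂ = 0.04014, so [CO3²⁻] = 0.04014 × 4.259 = 0.171 mmol/kg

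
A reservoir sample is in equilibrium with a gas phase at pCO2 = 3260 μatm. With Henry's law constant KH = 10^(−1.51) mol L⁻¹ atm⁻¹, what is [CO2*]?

[CO2*] = 101 μmol/L

KH = 10^(−1.51) = 3.090×10^-2 mol L⁻¹ atm⁻¹
[CO2*] = KH · pCO2 = 3.090×10^-2 × 3260×10^-6 atm = 1.01×10^-4 mol/L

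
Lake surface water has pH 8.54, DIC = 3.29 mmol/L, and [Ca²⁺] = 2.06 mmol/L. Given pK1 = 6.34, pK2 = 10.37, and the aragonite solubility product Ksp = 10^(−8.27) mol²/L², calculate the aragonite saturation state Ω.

α₂ = 1 / (1 + [H⁺]/K2 + [H⁺]²/(K1K2)) = 1 / (1 + 10^+1.83 + 10^-0.37)
   = 1 / (1 + 67.608 + 0.42658) = 1/69.035 = 0.01449
[CO3²⁻] = α₂ × DIC = 0.01449 × 3.29 = 0.04766 mmol/L
Ksp = 10^(−8.27) = 5.370×10^-9
Ω = [Ca²⁺][CO3²⁻]/Ksp = (2.06×10^-3)(4.766×10^-5) / 5.370×10^-9 = 18.3

Ω = 18.3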